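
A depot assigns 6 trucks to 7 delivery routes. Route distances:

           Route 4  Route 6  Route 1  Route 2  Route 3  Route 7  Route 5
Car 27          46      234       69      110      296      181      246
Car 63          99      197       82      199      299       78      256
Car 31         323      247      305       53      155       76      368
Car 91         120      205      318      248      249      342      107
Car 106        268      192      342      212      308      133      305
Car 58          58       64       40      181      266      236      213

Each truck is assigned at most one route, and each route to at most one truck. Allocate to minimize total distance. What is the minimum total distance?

Optimal: Car 27→Route 4 (46 km), Car 63→Route 1 (82 km), Car 31→Route 2 (53 km), Car 91→Route 5 (107 km), Car 106→Route 7 (133 km), Car 58→Route 6 (64 km) — total 46+82+53+107+133+64 = 485 km.
Column-greedy (each route in turn goes to its cheapest remaining truck) gives 627 km, worse by 142.
Next-best assignment: Car 27→Route 4, Car 63→Route 7, Car 31→Route 2, Car 91→Route 5, Car 106→Route 6, Car 58→Route 1 = 516 km.
Swapping Car 31↔Car 91 (Car 31→Route 5 368 km, Car 91→Route 2 248 km) adds 456.

Min total: 485 km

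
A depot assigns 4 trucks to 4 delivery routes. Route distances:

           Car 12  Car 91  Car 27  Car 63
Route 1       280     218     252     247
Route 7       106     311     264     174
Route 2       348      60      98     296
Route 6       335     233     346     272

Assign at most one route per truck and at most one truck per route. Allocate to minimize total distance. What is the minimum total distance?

Min total: 684 km

This is a one-to-one assignment (minimum-cost bipartite matching).
Optimal: Car 12→Route 7 (106 km), Car 91→Route 6 (233 km), Car 27→Route 2 (98 km), Car 63→Route 1 (247 km) — total 106+233+98+247 = 684 km.
Row-greedy (each truck in turn takes its cheapest remaining route) gives 690 km, worse by 6.
Next-best assignment: Car 12→Route 7, Car 91→Route 2, Car 27→Route 1, Car 63→Route 6 = 690 km.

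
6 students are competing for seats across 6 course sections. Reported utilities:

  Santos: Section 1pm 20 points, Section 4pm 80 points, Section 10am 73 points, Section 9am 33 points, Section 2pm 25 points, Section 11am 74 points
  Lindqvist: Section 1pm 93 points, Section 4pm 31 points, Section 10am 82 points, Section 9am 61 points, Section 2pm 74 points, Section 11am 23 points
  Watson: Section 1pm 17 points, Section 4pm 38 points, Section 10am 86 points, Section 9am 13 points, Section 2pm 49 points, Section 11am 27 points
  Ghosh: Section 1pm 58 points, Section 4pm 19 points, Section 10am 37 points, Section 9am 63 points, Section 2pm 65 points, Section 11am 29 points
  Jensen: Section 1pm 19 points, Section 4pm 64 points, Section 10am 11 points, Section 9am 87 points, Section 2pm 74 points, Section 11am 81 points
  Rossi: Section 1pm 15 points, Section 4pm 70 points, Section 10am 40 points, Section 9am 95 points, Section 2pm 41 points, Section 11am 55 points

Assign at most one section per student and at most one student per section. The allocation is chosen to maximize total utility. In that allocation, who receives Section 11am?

Optimal: Santos→Section 4pm (80 points), Lindqvist→Section 1pm (93 points), Watson→Section 10am (86 points), Ghosh→Section 2pm (65 points), Jensen→Section 11am (81 points), Rossi→Section 9am (95 points) — total 80+93+86+65+81+95 = 500 points.
Row-greedy (each student in turn takes its best remaining section) gives 466 points, worse by 34.
Next-best assignment: Santos→Section 11am, Lindqvist→Section 1pm, Watson→Section 10am, Ghosh→Section 2pm, Jensen→Section 4pm, Rossi→Section 9am = 477 points.
Checked against all permutations: 500 points is optimal.
Jensen's own top section is Section 9am (87 points), but forcing Jensen→Section 9am and reassigning the rest optimally gives only 475 points — worse by 25.

Jensen receives Section 11am.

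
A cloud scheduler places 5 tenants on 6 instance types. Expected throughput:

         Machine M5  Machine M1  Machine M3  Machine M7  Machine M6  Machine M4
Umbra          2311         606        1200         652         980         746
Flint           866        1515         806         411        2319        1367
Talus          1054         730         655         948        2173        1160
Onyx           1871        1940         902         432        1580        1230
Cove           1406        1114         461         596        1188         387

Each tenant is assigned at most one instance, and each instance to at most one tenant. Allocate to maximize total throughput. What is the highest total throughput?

This is the linear assignment problem.
Optimal: Umbra→Machine M5 (2311 ops/s), Flint→Machine M4 (1367 ops/s), Talus→Machine M6 (2173 ops/s), Onyx→Machine M1 (1940 ops/s), Cove→Machine M7 (596 ops/s) — total 2311+1367+2173+1940+596 = 8387 ops/s.
Row-greedy (each tenant in turn takes its best remaining instance) gives 8326 ops/s, worse by 61.
Swapping Cove↔Onyx (Cove→Machine M1 1114 ops/s, Onyx→Machine M7 432 ops/s) loses 990.

Max total: 8387 ops/s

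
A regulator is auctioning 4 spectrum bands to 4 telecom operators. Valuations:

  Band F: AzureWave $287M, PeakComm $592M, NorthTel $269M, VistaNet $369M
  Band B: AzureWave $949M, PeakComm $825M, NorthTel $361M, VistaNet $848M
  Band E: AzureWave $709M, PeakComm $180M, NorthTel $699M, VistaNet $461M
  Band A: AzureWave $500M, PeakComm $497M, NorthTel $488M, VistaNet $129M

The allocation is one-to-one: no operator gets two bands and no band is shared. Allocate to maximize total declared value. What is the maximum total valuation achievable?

Maximum total: $2639M

Optimal: AzureWave→Band A ($500M), PeakComm→Band F ($592M), NorthTel→Band E ($699M), VistaNet→Band B ($848M) — total 500+592+699+848 = $2639M.
Row-greedy (each operator in turn takes its best remaining band) gives $2369M, worse by 270.
Checked against all permutations: $2639M is optimal.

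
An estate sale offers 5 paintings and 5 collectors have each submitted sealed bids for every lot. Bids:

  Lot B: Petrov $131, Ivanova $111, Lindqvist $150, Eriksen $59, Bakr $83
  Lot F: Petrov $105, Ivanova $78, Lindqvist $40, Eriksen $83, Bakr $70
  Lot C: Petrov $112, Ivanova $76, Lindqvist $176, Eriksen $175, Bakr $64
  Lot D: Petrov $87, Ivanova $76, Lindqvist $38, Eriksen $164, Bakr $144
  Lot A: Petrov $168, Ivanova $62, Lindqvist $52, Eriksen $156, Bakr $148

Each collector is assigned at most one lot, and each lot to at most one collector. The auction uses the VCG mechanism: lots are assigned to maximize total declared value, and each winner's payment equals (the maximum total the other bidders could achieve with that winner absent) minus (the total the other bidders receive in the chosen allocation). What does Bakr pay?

Bakr pays $48.

Efficient allocation: Petrov→Lot A ($168), Ivanova→Lot F ($78), Lindqvist→Lot B ($150), Eriksen→Lot C ($175), Bakr→Lot D ($144); total welfare W = $715.
Bakr receives Lot D at value $144, so the others get W − 144 = $571.
Without Bakr: best allocation of the remaining 4 bidders over all 5 lots is Petrov→Lot A ($168), Ivanova→Lot B ($111), Lindqvist→Lot C ($176), Eriksen→Lot D ($164), total $619.
VCG payment = (others' best without Bakr) − (others' welfare with Bakr) = 619 − 571 = $48.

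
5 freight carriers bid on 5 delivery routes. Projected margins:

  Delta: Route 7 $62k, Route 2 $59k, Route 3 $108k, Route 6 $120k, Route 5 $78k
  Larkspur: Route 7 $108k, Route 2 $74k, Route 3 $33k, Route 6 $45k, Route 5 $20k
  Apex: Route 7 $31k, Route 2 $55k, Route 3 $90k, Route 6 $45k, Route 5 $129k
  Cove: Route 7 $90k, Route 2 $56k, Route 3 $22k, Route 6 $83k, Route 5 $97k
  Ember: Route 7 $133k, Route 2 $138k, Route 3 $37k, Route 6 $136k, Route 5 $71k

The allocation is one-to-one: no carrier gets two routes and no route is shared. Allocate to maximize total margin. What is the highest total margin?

This is the linear assignment problem.
Optimal: Delta→Route 3 ($108k), Larkspur→Route 7 ($108k), Apex→Route 5 ($129k), Cove→Route 6 ($83k), Ember→Route 2 ($138k) — total 108+108+129+83+138 = $566k.
Row-greedy (each carrier in turn takes its best remaining route) gives $450k, worse by 116.
Next-best assignment: Delta→Route 6, Larkspur→Route 7, Apex→Route 3, Cove→Route 5, Ember→Route 2 = $553k.
No other one-to-one assignment exceeds $566k.

Max total: $566k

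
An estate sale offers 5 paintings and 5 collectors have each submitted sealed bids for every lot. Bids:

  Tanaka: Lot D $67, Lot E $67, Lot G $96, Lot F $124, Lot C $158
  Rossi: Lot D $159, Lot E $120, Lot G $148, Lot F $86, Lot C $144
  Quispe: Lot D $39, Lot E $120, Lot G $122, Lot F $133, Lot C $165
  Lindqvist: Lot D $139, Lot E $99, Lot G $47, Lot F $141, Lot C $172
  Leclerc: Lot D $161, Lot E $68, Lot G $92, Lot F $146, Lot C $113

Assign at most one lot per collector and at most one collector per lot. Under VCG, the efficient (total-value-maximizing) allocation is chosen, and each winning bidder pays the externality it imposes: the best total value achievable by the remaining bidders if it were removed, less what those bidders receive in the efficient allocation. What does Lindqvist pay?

Efficient allocation: Tanaka→Lot C ($158), Rossi→Lot G ($148), Quispe→Lot E ($120), Lindqvist→Lot F ($141), Leclerc→Lot D ($161); total welfare W = $728.
Lindqvist receives Lot F at value $141, so the others get W − 141 = $587.
Without Lindqvist: best allocation of the remaining 4 bidders over all 5 lots is Tanaka→Lot C ($158), Rossi→Lot G ($148), Quispe→Lot F ($133), Leclerc→Lot D ($161), total $600.
VCG payment = (others' best without Lindqvist) − (others' welfare with Lindqvist) = 600 − 587 = $13.

Lindqvist pays $13.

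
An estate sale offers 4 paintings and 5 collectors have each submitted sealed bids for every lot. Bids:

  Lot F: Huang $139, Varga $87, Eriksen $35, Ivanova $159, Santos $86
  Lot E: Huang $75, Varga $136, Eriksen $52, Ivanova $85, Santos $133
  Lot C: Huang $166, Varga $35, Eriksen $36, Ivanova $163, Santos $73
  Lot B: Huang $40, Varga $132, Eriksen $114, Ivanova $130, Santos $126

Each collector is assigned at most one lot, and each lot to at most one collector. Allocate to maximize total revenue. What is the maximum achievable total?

Optimal: Ivanova→Lot F ($159), Santos→Lot E ($133), Huang→Lot C ($166), Varga→Lot B ($132) — total 159+133+166+132 = $590.
Swapping Huang↔Ivanova (Huang→Lot F $139, Ivanova→Lot C $163) loses 23.

Maximum total: $590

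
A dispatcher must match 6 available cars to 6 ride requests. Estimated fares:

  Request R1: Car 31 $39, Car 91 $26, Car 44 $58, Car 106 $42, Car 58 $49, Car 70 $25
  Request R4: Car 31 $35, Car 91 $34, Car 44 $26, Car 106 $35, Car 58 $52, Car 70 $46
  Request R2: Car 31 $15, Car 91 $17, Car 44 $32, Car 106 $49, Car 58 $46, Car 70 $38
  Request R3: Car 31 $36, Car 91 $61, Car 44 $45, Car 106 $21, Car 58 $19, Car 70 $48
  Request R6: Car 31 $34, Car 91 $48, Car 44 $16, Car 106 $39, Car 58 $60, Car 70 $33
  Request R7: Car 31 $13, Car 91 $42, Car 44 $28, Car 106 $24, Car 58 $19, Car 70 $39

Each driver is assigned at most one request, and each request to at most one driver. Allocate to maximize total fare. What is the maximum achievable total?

This is the linear assignment problem.
Optimal: Car 31→Request R4 ($35), Car 91→Request R3 ($61), Car 44→Request R1 ($58), Car 106→Request R2 ($49), Car 58→Request R6 ($60), Car 70→Request R7 ($39) — total 35+61+58+49+60+39 = $302.
Row-greedy (each driver in turn takes its best remaining request) gives $262, worse by 40.
Every other assignment is strictly worse.

Maximum total: $302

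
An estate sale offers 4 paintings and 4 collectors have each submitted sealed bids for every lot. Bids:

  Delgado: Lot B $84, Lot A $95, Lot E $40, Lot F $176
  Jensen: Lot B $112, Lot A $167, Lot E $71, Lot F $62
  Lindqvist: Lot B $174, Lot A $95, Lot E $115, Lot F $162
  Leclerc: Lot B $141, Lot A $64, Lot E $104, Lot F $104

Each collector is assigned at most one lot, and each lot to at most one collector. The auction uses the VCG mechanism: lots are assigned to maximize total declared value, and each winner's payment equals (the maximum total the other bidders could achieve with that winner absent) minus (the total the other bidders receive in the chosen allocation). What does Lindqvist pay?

Lindqvist pays $37.

Efficient allocation: Delgado→Lot F ($176), Jensen→Lot A ($167), Lindqvist→Lot B ($174), Leclerc→Lot E ($104); total welfare W = $621.
Lindqvist receives Lot B at value $174, so the others get W − 174 = $447.
Without Lindqvist: best allocation of the remaining 3 bidders over all 4 lots is Delgado→Lot F ($176), Jensen→Lot A ($167), Leclerc→Lot B ($141), total $484.
VCG payment = (others' best without Lindqvist) − (others' welfare with Lindqvist) = 484 − 447 = $37.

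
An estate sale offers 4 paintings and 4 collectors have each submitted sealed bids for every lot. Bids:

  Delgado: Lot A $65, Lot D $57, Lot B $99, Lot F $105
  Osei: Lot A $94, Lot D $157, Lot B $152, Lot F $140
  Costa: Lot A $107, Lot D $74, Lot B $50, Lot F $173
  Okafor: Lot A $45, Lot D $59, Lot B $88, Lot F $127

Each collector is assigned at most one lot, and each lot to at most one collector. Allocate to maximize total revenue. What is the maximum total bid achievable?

Maximum total: $490

Optimal: Delgado→Lot B ($99), Osei→Lot D ($157), Costa→Lot A ($107), Okafor→Lot F ($127) — total 99+157+107+127 = $490.
Max-entry greedy (repeatedly take the single best remaining cell) gives $474, worse by 16.
Swapping Delgado↔Okafor (Delgado→Lot F $105, Okafor→Lot B $88) loses 33.
No other one-to-one assignment exceeds $490.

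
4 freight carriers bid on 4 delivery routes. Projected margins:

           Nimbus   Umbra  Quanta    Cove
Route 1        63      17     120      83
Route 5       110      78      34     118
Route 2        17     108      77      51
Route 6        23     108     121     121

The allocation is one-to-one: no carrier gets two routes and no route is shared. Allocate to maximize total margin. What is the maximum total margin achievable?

Optimal: Nimbus→Route 5 ($110k), Umbra→Route 2 ($108k), Quanta→Route 1 ($120k), Cove→Route 6 ($121k) — total 110+108+120+121 = $459k.
Next-best assignment: Nimbus→Route 5, Umbra→Route 2, Quanta→Route 6, Cove→Route 1 = $422k.

Max total: $459k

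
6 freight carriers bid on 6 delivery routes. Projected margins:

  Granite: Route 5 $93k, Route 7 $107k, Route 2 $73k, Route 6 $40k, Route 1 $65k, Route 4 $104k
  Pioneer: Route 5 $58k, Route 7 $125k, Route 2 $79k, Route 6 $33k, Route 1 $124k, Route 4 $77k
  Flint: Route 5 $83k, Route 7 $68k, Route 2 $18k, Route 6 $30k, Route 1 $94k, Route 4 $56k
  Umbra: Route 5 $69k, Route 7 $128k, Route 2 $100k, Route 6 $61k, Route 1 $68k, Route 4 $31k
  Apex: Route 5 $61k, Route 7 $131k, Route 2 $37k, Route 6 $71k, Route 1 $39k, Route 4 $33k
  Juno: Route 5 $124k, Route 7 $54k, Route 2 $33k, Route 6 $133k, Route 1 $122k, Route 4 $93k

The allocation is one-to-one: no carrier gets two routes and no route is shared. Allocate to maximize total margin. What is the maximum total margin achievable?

This is the linear assignment problem.
Optimal: Granite→Route 4 ($104k), Pioneer→Route 1 ($124k), Flint→Route 5 ($83k), Umbra→Route 2 ($100k), Apex→Route 7 ($131k), Juno→Route 6 ($133k) — total 104+124+83+100+131+133 = $675k.
Row-greedy (each carrier in turn takes its best remaining route) gives $578k, worse by 97.
Next-best assignment: Granite→Route 5, Pioneer→Route 1, Flint→Route 4, Umbra→Route 2, Apex→Route 7, Juno→Route 6 = $637k.

Maximum total: $675k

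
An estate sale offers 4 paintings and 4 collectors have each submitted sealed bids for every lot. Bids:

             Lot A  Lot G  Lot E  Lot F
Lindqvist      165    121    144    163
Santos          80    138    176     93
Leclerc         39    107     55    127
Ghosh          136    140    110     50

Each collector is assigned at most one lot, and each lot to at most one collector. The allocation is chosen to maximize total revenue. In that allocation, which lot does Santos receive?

Santos receives Lot E.

Optimal: Lindqvist→Lot A ($165), Santos→Lot E ($176), Leclerc→Lot F ($127), Ghosh→Lot G ($140) — total 165+176+127+140 = $608.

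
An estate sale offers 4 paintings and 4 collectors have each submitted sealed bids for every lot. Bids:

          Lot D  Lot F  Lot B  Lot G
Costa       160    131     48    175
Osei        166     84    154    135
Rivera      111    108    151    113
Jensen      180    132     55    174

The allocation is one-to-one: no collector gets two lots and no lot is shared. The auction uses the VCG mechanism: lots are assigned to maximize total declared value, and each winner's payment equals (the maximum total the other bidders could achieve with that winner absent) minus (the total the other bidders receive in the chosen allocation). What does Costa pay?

Efficient allocation: Costa→Lot G ($175), Osei→Lot D ($166), Rivera→Lot B ($151), Jensen→Lot F ($132); total welfare W = $624.
Costa receives Lot G at value $175, so the others get W − 175 = $449.
Without Costa: best allocation of the remaining 3 bidders over all 4 lots is Osei→Lot D ($166), Rivera→Lot B ($151), Jensen→Lot G ($174), total $491.
VCG payment = (others' best without Costa) − (others' welfare with Costa) = 491 − 449 = $42.

Costa pays $42.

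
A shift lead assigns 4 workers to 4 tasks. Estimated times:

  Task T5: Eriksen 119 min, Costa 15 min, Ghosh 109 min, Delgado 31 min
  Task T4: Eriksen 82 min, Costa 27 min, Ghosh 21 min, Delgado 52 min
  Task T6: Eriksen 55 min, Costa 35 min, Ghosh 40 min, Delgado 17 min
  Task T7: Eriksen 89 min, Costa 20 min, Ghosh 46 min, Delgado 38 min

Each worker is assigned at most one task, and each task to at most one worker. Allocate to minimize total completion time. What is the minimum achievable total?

Optimal: Eriksen→Task T6 (55 min), Costa→Task T7 (20 min), Ghosh→Task T4 (21 min), Delgado→Task T5 (31 min) — total 55+20+21+31 = 127 min.
Column-greedy (each task in turn goes to its cheapest remaining worker) gives 142 min, worse by 15.

Min total: 127 min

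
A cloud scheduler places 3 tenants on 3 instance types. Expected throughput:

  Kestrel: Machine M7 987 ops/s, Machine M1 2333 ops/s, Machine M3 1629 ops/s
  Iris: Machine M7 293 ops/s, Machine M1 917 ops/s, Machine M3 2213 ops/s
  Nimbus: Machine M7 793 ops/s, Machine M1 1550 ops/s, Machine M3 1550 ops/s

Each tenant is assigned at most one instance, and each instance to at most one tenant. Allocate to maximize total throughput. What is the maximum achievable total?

Maximum total: 5339 ops/s

Optimal: Kestrel→Machine M1 (2333 ops/s), Iris→Machine M3 (2213 ops/s), Nimbus→Machine M7 (793 ops/s) — total 2333+2213+793 = 5339 ops/s.
Column-greedy (each instance in turn goes to its best remaining tenant) gives 4750 ops/s, worse by 589.
Swapping Nimbus↔Kestrel (Nimbus→Machine M1 1550 ops/s, Kestrel→Machine M7 987 ops/s) loses 589.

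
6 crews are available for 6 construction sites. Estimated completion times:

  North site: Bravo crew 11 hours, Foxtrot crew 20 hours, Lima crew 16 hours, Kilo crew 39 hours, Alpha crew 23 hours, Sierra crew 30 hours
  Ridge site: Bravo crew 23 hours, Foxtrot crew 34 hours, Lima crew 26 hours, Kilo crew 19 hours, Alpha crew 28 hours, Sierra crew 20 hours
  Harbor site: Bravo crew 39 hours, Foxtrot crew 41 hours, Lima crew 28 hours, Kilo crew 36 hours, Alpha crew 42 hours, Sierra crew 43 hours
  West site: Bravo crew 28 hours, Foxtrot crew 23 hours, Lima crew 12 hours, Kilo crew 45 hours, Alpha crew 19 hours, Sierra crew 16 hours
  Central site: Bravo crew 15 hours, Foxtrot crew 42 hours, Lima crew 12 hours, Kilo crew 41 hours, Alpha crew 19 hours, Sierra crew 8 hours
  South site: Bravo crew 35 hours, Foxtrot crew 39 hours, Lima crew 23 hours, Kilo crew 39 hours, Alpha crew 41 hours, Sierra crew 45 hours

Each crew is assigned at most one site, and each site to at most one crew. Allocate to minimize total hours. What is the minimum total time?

Minimum total: 121 hours

Optimal: Bravo crew→North site (11 hours), Foxtrot crew→Harbor site (41 hours), Lima crew→South site (23 hours), Kilo crew→Ridge site (19 hours), Alpha crew→West site (19 hours), Sierra crew→Central site (8 hours) — total 11+41+23+19+19+8 = 121 hours.
Checked against all permutations: 121 hours is optimal.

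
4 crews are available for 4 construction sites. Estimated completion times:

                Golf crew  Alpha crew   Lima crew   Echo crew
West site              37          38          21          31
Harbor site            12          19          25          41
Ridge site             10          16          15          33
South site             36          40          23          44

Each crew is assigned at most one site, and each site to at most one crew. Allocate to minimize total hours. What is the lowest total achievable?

Minimum total: 82 hours

Optimal: Golf crew→Harbor site (12 hours), Alpha crew→Ridge site (16 hours), Lima crew→South site (23 hours), Echo crew→West site (31 hours) — total 12+16+23+31 = 82 hours.
Column-greedy (each site in turn goes to its cheapest remaining crew) gives 93 hours, worse by 11.
No other one-to-one assignment undercuts 82 hours.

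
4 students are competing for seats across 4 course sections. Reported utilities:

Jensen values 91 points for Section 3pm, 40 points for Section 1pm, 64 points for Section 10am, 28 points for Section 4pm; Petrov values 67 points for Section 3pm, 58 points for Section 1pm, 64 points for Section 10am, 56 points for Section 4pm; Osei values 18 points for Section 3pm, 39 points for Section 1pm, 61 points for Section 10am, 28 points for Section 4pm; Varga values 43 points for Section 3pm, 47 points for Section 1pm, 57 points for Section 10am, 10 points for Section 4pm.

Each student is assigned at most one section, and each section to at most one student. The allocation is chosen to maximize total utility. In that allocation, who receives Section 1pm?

Treat this as an assignment problem: match each student to one section.
Optimal: Jensen→Section 3pm (91 points), Petrov→Section 4pm (56 points), Osei→Section 10am (61 points), Varga→Section 1pm (47 points) — total 91+56+61+47 = 255 points.
Column-greedy (each section in turn goes to its best remaining student) gives 220 points, worse by 35.
Every other assignment is strictly worse.
Varga's own top section is Section 10am (57 points), but forcing Varga→Section 10am and reassigning the rest optimally gives only 243 points — worse by 12.

Varga receives Section 1pm.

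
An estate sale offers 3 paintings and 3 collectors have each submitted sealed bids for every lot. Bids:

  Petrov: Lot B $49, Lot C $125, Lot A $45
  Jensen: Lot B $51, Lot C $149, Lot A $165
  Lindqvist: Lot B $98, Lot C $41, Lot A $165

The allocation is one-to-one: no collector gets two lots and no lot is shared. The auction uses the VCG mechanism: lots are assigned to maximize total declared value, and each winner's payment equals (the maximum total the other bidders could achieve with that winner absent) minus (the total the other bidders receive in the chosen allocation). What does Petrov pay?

Efficient allocation: Petrov→Lot C ($125), Jensen→Lot A ($165), Lindqvist→Lot B ($98); total welfare W = $388.
Petrov receives Lot C at value $125, so the others get W − 125 = $263.
Without Petrov: best allocation of the remaining 2 bidders over all 3 lots is Jensen→Lot C ($149), Lindqvist→Lot A ($165), total $314.
VCG payment = (others' best without Petrov) − (others' welfare with Petrov) = 314 − 263 = $51.

Petrov pays $51.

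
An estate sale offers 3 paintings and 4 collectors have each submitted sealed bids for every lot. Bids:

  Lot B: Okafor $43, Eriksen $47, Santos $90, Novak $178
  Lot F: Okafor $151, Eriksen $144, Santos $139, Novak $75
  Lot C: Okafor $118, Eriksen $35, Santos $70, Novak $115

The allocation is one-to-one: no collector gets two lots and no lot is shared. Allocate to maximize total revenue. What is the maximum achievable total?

Max total: $440

Optimal: Novak→Lot B ($178), Eriksen→Lot F ($144), Okafor→Lot C ($118) — total 178+144+118 = $440.
Max-entry greedy (repeatedly take the single best remaining cell) gives $399, worse by 41.
Next-best assignment: Novak→Lot B, Santos→Lot F, Okafor→Lot C = $435.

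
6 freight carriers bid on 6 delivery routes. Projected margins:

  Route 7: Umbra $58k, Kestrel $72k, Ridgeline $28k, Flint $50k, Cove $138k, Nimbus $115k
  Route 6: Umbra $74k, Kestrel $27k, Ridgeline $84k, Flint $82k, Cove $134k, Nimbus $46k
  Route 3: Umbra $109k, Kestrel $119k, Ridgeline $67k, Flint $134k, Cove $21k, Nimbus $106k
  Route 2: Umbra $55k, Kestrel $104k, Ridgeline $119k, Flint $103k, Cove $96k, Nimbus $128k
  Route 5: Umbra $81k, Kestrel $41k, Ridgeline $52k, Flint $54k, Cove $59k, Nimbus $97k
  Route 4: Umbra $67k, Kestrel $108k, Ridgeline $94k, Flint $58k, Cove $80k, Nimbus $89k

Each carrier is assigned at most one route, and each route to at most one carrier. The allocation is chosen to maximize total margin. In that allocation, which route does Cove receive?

Optimal: Umbra→Route 5 ($81k), Kestrel→Route 4 ($108k), Ridgeline→Route 2 ($119k), Flint→Route 3 ($134k), Cove→Route 6 ($134k), Nimbus→Route 7 ($115k) — total 81+108+119+134+134+115 = $691k.
Column-greedy (each route in turn goes to its best remaining carrier) gives $673k, worse by 18.
Next-best assignment: Umbra→Route 5, Kestrel→Route 4, Ridgeline→Route 6, Flint→Route 3, Cove→Route 7, Nimbus→Route 2 = $673k.
Swapping Ridgeline↔Umbra (Ridgeline→Route 5 $52k, Umbra→Route 2 $55k) loses 93.
Cove's own top route is Route 7 ($138k), but forcing Cove→Route 7 and reassigning the rest optimally gives only $673k — worse by 18.

Cove receives Route 6.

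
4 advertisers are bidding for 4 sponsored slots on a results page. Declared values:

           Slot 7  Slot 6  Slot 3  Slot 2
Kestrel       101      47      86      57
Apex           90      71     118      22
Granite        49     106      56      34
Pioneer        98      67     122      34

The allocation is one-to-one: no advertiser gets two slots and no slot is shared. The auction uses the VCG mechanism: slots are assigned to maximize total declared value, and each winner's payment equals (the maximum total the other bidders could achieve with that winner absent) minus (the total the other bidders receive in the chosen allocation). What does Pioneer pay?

Pioneer pays $44.

Efficient allocation: Kestrel→Slot 2 ($57), Apex→Slot 3 ($118), Granite→Slot 6 ($106), Pioneer→Slot 7 ($98); total welfare W = $379.
Pioneer receives Slot 7 at value $98, so the others get W − 98 = $281.
Without Pioneer: best allocation of the remaining 3 bidders over all 4 slots is Kestrel→Slot 7 ($101), Apex→Slot 3 ($118), Granite→Slot 6 ($106), total $325.
VCG payment = (others' best without Pioneer) − (others' welfare with Pioneer) = 325 − 281 = $44.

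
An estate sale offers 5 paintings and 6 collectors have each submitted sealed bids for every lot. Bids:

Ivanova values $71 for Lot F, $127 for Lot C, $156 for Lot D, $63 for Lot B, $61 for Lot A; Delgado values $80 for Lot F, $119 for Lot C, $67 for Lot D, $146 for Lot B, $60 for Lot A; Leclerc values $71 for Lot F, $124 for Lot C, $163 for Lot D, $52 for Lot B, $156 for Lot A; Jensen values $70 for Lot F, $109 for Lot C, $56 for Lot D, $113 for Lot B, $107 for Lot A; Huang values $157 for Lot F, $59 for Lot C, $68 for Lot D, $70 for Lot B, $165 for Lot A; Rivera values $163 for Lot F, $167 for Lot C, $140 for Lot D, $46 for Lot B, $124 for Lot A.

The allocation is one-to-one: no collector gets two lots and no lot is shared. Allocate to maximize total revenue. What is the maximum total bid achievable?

Treat this as an assignment problem: match each collector to one lot.
Optimal: Huang→Lot F ($157), Rivera→Lot C ($167), Ivanova→Lot D ($156), Delgado→Lot B ($146), Leclerc→Lot A ($156) — total 157+167+156+146+156 = $782.
Column-greedy (each lot in turn goes to its best remaining collector) gives $764, worse by 18.
Every other assignment is strictly worse.

Max total: $782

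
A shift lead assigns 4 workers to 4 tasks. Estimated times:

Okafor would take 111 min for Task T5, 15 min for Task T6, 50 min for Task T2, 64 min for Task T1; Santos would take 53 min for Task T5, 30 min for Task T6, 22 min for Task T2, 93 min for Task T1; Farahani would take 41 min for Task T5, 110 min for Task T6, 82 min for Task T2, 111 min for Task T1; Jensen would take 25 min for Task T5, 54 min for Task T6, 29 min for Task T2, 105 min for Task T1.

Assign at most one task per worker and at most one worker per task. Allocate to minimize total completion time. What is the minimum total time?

Minimum total: 164 min

This is a one-to-one assignment (minimum-cost bipartite matching).
Optimal: Okafor→Task T1 (64 min), Santos→Task T6 (30 min), Farahani→Task T5 (41 min), Jensen→Task T2 (29 min) — total 64+30+41+29 = 164 min.
Row-greedy (each worker in turn takes its cheapest remaining task) gives 183 min, worse by 19.
Next-best assignment: Okafor→Task T6, Santos→Task T2, Farahani→Task T1, Jensen→Task T5 = 173 min.
No other one-to-one assignment undercuts 164 min.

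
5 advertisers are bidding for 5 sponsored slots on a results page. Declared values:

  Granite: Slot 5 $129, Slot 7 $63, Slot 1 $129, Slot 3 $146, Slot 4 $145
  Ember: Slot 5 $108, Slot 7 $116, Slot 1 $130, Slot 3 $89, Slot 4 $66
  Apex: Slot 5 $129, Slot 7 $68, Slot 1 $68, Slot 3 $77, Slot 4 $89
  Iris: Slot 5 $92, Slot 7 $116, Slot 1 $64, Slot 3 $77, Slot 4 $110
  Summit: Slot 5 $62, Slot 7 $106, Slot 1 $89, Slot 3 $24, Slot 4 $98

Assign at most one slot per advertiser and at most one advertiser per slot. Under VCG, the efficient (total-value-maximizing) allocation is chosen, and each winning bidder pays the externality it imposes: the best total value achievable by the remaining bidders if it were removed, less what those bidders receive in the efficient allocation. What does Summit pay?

Summit pays $6.

Efficient allocation: Granite→Slot 3 ($146), Ember→Slot 1 ($130), Apex→Slot 5 ($129), Iris→Slot 4 ($110), Summit→Slot 7 ($106); total welfare W = $621.
Summit receives Slot 7 at value $106, so the others get W − 106 = $515.
Without Summit: best allocation of the remaining 4 bidders over all 5 slots is Granite→Slot 3 ($146), Ember→Slot 1 ($130), Apex→Slot 5 ($129), Iris→Slot 7 ($116), total $521.
VCG payment = (others' best without Summit) − (others' welfare with Summit) = 521 − 515 = $6.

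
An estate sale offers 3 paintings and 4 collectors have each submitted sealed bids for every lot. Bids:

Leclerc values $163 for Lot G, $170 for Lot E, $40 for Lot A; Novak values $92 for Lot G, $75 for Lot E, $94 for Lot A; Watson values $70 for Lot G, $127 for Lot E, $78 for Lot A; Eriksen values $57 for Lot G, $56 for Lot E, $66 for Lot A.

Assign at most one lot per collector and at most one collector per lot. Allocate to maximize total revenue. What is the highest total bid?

Optimal: Leclerc→Lot G ($163), Watson→Lot E ($127), Novak→Lot A ($94) — total 163+127+94 = $384.
Swapping Leclerc↔Watson (Leclerc→Lot E $170, Watson→Lot G $70) loses 50.
Every other assignment is strictly worse.

Maximum total: $384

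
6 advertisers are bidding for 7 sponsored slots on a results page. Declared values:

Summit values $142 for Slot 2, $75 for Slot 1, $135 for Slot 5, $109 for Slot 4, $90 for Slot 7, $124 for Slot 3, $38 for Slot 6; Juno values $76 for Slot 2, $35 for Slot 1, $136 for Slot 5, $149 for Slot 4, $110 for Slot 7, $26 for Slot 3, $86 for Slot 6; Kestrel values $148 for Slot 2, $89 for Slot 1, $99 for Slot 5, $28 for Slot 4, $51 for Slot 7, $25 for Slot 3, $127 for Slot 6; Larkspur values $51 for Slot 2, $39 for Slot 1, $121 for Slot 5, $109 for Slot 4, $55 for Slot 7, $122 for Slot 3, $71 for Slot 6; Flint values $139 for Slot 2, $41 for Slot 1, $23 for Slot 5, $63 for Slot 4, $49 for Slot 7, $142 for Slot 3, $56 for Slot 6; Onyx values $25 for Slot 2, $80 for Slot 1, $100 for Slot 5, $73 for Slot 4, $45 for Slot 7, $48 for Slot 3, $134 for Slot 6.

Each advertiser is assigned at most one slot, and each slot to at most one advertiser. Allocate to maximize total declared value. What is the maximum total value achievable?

Optimal: Summit→Slot 7 ($90), Juno→Slot 4 ($149), Kestrel→Slot 2 ($148), Larkspur→Slot 5 ($121), Flint→Slot 3 ($142), Onyx→Slot 6 ($134) — total 90+149+148+121+142+134 = $784.
Max-entry greedy (repeatedly take the single best remaining cell) gives $763, worse by 21.
Next-best assignment: Summit→Slot 5, Juno→Slot 7, Kestrel→Slot 2, Larkspur→Slot 4, Flint→Slot 3, Onyx→Slot 6 = $778.
Checked against all permutations: $784 is optimal.

Maximum total: $784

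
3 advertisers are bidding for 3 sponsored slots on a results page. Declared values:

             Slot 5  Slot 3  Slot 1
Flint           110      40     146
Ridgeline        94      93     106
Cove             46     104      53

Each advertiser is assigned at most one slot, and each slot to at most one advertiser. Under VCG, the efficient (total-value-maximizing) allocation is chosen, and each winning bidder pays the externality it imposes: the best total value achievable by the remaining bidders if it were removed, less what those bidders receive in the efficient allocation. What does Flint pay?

Flint pays $12.

Efficient allocation: Flint→Slot 1 ($146), Ridgeline→Slot 5 ($94), Cove→Slot 3 ($104); total welfare W = $344.
Flint receives Slot 1 at value $146, so the others get W − 146 = $198.
Without Flint: best allocation of the remaining 2 bidders over all 3 slots is Ridgeline→Slot 1 ($106), Cove→Slot 3 ($104), total $210.
VCG payment = (others' best without Flint) − (others' welfare with Flint) = 210 − 198 = $12.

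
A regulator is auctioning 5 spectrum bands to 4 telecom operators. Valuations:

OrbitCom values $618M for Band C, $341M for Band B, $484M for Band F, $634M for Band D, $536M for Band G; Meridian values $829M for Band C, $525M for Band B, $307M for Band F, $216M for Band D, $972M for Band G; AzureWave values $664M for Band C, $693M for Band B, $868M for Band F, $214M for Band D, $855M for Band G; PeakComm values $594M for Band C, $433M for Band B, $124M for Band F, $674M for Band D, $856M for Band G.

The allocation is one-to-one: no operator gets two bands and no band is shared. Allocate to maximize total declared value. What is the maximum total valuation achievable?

Max total: $3187M

Optimal: OrbitCom→Band D ($634M), Meridian→Band C ($829M), AzureWave→Band F ($868M), PeakComm→Band G ($856M) — total 634+829+868+856 = $3187M.
Row-greedy (each operator in turn takes its best remaining band) gives $3068M, worse by 119.
Next-best assignment: OrbitCom→Band C, Meridian→Band G, AzureWave→Band F, PeakComm→Band D = $3132M.
Swapping OrbitCom↔AzureWave (OrbitCom→Band F $484M, AzureWave→Band D $214M) loses 804.
Every other assignment is strictly worse.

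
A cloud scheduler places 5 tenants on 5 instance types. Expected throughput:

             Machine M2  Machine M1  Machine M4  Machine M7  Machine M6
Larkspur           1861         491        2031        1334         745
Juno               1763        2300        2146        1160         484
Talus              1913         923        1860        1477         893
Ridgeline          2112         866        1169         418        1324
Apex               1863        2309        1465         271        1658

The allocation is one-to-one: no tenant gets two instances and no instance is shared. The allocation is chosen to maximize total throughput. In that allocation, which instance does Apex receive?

Optimal: Larkspur→Machine M4 (2031 ops/s), Juno→Machine M1 (2300 ops/s), Talus→Machine M7 (1477 ops/s), Ridgeline→Machine M2 (2112 ops/s), Apex→Machine M6 (1658 ops/s) — total 2031+2300+1477+2112+1658 = 9578 ops/s.
Column-greedy (each instance in turn goes to its best remaining tenant) gives 8789 ops/s, worse by 789.
Next-best assignment: Larkspur→Machine M7, Juno→Machine M1, Talus→Machine M4, Ridgeline→Machine M2, Apex→Machine M6 = 9264 ops/s.
Apex's own top instance is Machine M1 (2309 ops/s), but forcing Apex→Machine M1 and reassigning the rest optimally gives only 9117 ops/s — worse by 461.

Apex receives Machine M6.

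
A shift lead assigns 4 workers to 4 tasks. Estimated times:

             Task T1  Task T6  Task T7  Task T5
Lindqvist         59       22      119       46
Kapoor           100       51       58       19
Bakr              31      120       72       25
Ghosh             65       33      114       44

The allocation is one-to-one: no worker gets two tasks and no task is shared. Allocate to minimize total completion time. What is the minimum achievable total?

Minimum total: 155 min

Optimal: Lindqvist→Task T6 (22 min), Kapoor→Task T7 (58 min), Bakr→Task T1 (31 min), Ghosh→Task T5 (44 min) — total 22+58+31+44 = 155 min.
Min-entry greedy (repeatedly take the single cheapest remaining cell) gives 186 min, worse by 31.
Next-best assignment: Lindqvist→Task T5, Kapoor→Task T7, Bakr→Task T1, Ghosh→Task T6 = 168 min.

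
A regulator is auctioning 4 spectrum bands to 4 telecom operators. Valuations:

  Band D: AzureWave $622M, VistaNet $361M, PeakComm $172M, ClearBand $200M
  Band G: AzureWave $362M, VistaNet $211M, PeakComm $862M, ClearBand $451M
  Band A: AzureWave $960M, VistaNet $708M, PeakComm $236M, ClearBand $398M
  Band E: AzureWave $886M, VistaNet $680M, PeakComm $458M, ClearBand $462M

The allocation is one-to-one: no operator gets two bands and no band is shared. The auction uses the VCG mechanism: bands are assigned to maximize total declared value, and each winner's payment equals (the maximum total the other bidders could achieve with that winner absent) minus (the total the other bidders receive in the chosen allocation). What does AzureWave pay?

AzureWave pays $290M.

Efficient allocation: AzureWave→Band A ($960M), VistaNet→Band E ($680M), PeakComm→Band G ($862M), ClearBand→Band D ($200M); total welfare W = $2702M.
AzureWave receives Band A at value $960M, so the others get W − 960 = $1742M.
Without AzureWave: best allocation of the remaining 3 bidders over all 4 bands is VistaNet→Band A ($708M), PeakComm→Band G ($862M), ClearBand→Band E ($462M), total $2032M.
VCG payment = (others' best without AzureWave) − (others' welfare with AzureWave) = 2032 − 1742 = $290M.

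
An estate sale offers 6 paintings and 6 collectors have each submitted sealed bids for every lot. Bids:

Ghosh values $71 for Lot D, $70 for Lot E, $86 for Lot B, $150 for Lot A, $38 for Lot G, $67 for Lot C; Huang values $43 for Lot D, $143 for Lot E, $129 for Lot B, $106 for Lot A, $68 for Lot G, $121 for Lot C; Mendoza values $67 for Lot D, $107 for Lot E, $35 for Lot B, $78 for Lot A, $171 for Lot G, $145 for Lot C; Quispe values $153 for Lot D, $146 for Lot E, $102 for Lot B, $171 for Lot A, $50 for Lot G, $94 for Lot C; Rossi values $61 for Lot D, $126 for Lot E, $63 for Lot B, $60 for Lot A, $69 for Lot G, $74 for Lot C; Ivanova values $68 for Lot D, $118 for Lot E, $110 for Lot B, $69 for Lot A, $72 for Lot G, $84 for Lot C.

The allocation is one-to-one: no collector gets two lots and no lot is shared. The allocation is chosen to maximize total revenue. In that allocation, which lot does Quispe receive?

Quispe receives Lot D.

Optimal: Ghosh→Lot A ($150), Huang→Lot C ($121), Mendoza→Lot G ($171), Quispe→Lot D ($153), Rossi→Lot E ($126), Ivanova→Lot B ($110) — total 150+121+171+153+126+110 = $831.
Max-entry greedy (repeatedly take the single best remaining cell) gives $740, worse by 91.
Swapping Ghosh↔Ivanova (Ghosh→Lot B $86, Ivanova→Lot A $69) loses 105.
Quispe's own top lot is Lot A ($171), but forcing Quispe→Lot A and reassigning the rest optimally gives only $770 — worse by 61.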